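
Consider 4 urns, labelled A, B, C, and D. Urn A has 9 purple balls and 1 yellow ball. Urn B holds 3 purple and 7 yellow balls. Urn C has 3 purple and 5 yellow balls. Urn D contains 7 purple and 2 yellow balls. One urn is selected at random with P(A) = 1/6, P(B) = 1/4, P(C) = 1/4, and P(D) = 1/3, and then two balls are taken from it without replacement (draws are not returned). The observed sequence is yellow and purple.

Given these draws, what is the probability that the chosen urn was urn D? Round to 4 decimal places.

Under each hypothesis, the probability of the observed sequence is: P(data | urn A) = (1/10)(9/9) = 0.1; P(data | urn B) = (7/10)(3/9) = 0.23333; P(data | urn C) = (5/8)(3/7) = 0.26786; P(data | urn D) = (2/9)(7/8) = 0.19444.
Multiplying each by its prior: 1/6 · 0.1 = 0.016667, 1/4 · 0.23333 = 0.058333, 1/4 · 0.26786 = 0.066964, 1/3 · 0.19444 = 0.064815; with total 0.20678.
So P(urn D | data) = (0.064815) / (0.20678) = 0.31345.

0.3134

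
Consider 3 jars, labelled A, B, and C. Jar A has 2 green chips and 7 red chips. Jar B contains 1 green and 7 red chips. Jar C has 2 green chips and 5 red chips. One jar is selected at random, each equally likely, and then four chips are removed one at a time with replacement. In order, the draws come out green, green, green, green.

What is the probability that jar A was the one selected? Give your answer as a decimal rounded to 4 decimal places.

Under each hypothesis, the probability of the observed sequence is: P(data | jar A) = (2/9)(2/9)(2/9)(2/9) = 0.0024387; P(data | jar B) = (1/8)(1/8)(1/8)(1/8) = 0.00024414; P(data | jar C) = (2/7)(2/7)(2/7)(2/7) = 0.0066639.
The prior-weighted likelihoods are 1/3 · 0.0024387 = 0.00081288, 1/3 · 0.00024414 = 8.138e-05, 1/3 · 0.0066639 = 0.0022213; these sum to 0.0031156.
By Bayes' rule, P(jar A | data) = (0.00081288) / (0.0031156) = 0.26091.

0.2609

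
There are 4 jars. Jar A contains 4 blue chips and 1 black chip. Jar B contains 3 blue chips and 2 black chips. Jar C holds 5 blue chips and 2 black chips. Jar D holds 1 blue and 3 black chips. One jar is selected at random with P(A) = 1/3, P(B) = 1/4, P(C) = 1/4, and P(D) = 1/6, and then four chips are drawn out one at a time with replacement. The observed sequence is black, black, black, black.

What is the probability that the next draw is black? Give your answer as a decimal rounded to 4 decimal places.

For each hypothesis, P(data | H) works out to: P(data | jar A) = (1/5)(1/5)(1/5)(1/5) = 0.0016; P(data | jar B) = (2/5)(2/5)(2/5)(2/5) = 0.0256; P(data | jar C) = (2/7)(2/7)(2/7)(2/7) = 0.0066639; P(data | jar D) = (3/4)(3/4)(3/4)(3/4) = 0.31641.
Multiplying each by its prior: 1/3 · 0.0016 = 0.00053333, 1/4 · 0.0256 = 0.0064, 1/4 · 0.0066639 = 0.001666, 1/6 · 0.31641 = 0.052734; these sum to 0.061334.
Dividing through by the total gives posterior P(jar A | data) = 0.0086956, P(jar B | data) = 0.10435, P(jar C | data) = 0.027162, P(jar D | data) = 0.85979.
The predictive probability is P(black next | data) = (1/5)(0.0086956) + (2/5)(0.10435) + (2/7)(0.027162) + (3/4)(0.85979) = 0.69608.

0.6961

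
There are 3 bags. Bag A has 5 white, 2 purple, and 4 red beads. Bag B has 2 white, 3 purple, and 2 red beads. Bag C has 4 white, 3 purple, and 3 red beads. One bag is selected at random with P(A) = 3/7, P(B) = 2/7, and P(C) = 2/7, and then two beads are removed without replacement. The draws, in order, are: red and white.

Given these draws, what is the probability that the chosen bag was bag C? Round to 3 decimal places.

The likelihood of the observed sequence under each hypothesis: P(data | bag A) = (4/11)(5/10) = 0.18182; P(data | bag B) = (2/7)(2/6) = 0.095238; P(data | bag C) = (3/10)(4/9) = 0.13333.
Multiplying each by its prior: 3/7 · 0.18182 = 0.077922, 2/7 · 0.095238 = 0.027211, 2/7 · 0.13333 = 0.038095; these sum to 0.14323.
Hence P(bag C | data) = (0.038095) / (0.14323) = 0.26598.

0.266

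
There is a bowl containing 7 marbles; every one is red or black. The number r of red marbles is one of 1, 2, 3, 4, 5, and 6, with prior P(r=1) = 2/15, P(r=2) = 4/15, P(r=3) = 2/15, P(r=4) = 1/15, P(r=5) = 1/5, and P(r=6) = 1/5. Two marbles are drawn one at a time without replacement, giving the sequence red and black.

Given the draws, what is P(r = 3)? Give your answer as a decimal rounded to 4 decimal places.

Under each hypothesis, the probability of the observed sequence is: P(data | r = 1) = (1/7)(6/6) = 1/7; P(data | r = 2) = (2/7)(5/6) = 5/21; P(data | r = 3) = (3/7)(4/6) = 2/7; P(data | r = 4) = (4/7)(3/6) = 2/7; P(data | r = 5) = (5/7)(2/6) = 5/21; P(data | r = 6) = (6/7)(1/6) = 1/7.
Multiplying each by its prior: 2/15 · 1/7 = 2/105, 4/15 · 5/21 = 4/63, 2/15 · 2/7 = 4/105, 1/15 · 2/7 = 2/105, 1/5 · 5/21 = 1/21, 1/5 · 1/7 = 1/35; these sum to 68/315.
By Bayes' rule, P(r = 3 | data) = (4/105) / (68/315) = 3/17.

0.1765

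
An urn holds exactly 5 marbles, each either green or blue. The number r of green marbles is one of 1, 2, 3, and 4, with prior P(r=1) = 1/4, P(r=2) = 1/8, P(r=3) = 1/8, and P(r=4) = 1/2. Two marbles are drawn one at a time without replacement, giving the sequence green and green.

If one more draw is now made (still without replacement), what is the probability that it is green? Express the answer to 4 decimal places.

Under each hypothesis, the probability of the observed sequence is: P(data | r = 1) = (1/5)(0/4) = 0; P(data | r = 2) = (2/5)(1/4) = 1/10; P(data | r = 3) = (3/5)(2/4) = 3/10; P(data | r = 4) = (4/5)(3/4) = 3/5.
Weighting by the prior gives 1/4 · 0 = 0, 1/8 · 1/10 = 1/80, 1/8 · 3/10 = 3/80, 1/2 · 3/5 = 3/10; with total 7/20.
The posterior is then P(r = 1 | data) = 0, P(r = 2 | data) = 1/28, P(r = 3 | data) = 3/28, P(r = 4 | data) = 6/7.
The predictive probability is P(green next | data) = (0)(1/28) + (1/3)(3/28) + (2/3)(6/7) = 17/28.

0.6071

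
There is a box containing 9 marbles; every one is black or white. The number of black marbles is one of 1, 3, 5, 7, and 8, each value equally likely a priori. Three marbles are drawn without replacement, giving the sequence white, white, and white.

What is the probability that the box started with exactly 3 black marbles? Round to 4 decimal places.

0.2500

Under each hypothesis, the probability of the observed sequence is: P(data | r = 1) = (8/9)(7/8)(6/7) = 2/3; P(data | r = 3) = (6/9)(5/8)(4/7) = 5/21; P(data | r = 5) = (4/9)(3/8)(2/7) = 1/21; P(data | r = 7) = (2/9)(1/8)(0/7) = 0; P(data | r = 8) = (1/9)(0/8) = 0.
The prior-weighted likelihoods are 1/5 · 2/3 = 2/15, 1/5 · 5/21 = 1/21, 1/5 · 1/21 = 1/105, 1/5 · 0 = 0, 1/5 · 0 = 0; with total 4/21.
So P(r = 3 | data) = (1/21) / (4/21) = 1/4.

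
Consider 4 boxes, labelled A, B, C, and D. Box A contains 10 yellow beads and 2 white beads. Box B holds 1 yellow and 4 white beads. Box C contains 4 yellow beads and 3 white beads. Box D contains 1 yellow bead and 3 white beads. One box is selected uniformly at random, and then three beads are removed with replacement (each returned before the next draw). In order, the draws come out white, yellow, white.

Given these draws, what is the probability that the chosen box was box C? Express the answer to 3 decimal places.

0.265

Under each hypothesis, the probability of the observed sequence is: P(data | box A) = (2/12)(10/12)(2/12) = 0.023148; P(data | box B) = (4/5)(1/5)(4/5) = 0.128; P(data | box C) = (3/7)(4/7)(3/7) = 0.10496; P(data | box D) = (3/4)(1/4)(3/4) = 0.14062.
Multiplying each by its prior: 1/4 · 0.023148 = 0.005787, 1/4 · 0.128 = 0.032, 1/4 · 0.10496 = 0.026239, 1/4 · 0.14062 = 0.035156; these sum to 0.099182.
So P(box C | data) = (0.026239) / (0.099182) = 0.26455.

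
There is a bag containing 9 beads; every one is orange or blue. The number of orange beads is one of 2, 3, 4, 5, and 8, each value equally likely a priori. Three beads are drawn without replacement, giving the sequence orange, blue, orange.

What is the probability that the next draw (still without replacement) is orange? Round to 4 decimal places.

0.4959

The likelihood of the observed sequence under each hypothesis: P(data | r = 2) = (2/9)(7/8)(1/7) = 1/36; P(data | r = 3) = (3/9)(6/8)(2/7) = 1/14; P(data | r = 4) = (4/9)(5/8)(3/7) = 5/42; P(data | r = 5) = (5/9)(4/8)(4/7) = 10/63; P(data | r = 8) = (8/9)(1/8)(7/7) = 1/9.
Multiplying each by its prior: 1/5 · 1/36 = 1/180, 1/5 · 1/14 = 1/70, 1/5 · 5/42 = 1/42, 1/5 · 10/63 = 2/63, 1/5 · 1/9 = 1/45; with total 41/420.
The posterior is then P(r = 2 | data) = 7/123, P(r = 3 | data) = 6/41, P(r = 4 | data) = 10/41, P(r = 5 | data) = 40/123, P(r = 8 | data) = 28/123.
The predictive probability is P(orange next | data) = (0)(7/123) + (1/6)(6/41) + (1/3)(10/41) + (1/2)(40/123) + (1)(28/123) = 61/123.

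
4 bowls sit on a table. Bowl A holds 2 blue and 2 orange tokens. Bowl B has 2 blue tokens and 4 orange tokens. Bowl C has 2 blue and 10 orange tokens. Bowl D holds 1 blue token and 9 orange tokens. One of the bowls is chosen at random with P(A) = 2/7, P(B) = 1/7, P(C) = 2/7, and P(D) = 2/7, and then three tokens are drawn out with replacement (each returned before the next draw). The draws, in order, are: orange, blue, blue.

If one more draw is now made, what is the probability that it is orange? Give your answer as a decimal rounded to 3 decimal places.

Under each hypothesis, the probability of the observed sequence is: P(data | bowl A) = (2/4)(2/4)(2/4) = 0.125; P(data | bowl B) = (4/6)(2/6)(2/6) = 0.074074; P(data | bowl C) = (10/12)(2/12)(2/12) = 0.023148; P(data | bowl D) = (9/10)(1/10)(1/10) = 0.009.
The prior-weighted likelihoods are 2/7 · 0.125 = 0.035714, 1/7 · 0.074074 = 0.010582, 2/7 · 0.023148 = 0.0066138, 2/7 · 0.009 = 0.0025714; these sum to 0.055481.
The posterior is then P(bowl A | data) = 0.64372, P(bowl B | data) = 0.19073, P(bowl C | data) = 0.11921, P(bowl D | data) = 0.046348.
The predictive probability is P(orange next | data) = (1/2)(0.64372) + (2/3)(0.19073) + (5/6)(0.11921) + (9/10)(0.046348) = 0.59006.

0.590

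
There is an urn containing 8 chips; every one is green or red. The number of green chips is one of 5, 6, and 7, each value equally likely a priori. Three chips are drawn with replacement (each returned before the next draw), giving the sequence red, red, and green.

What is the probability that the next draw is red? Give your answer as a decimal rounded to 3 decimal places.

0.313

For each hypothesis, P(data | H) works out to: P(data | r = 5) = (3/8)(3/8)(5/8) = 0.087891; P(data | r = 6) = (2/8)(2/8)(6/8) = 0.046875; P(data | r = 7) = (1/8)(1/8)(7/8) = 0.013672.
The prior-weighted likelihoods are 1/3 · 0.087891 = 0.029297, 1/3 · 0.046875 = 0.015625, 1/3 · 0.013672 = 0.0045573; with total 0.049479.
The posterior is then P(r = 5 | data) = 0.59211, P(r = 6 | data) = 0.31579, P(r = 7 | data) = 0.092105.
Averaging over the posterior, P(red next | data) = (3/8)(0.59211) + (1/4)(0.31579) + (1/8)(0.092105) = 0.3125.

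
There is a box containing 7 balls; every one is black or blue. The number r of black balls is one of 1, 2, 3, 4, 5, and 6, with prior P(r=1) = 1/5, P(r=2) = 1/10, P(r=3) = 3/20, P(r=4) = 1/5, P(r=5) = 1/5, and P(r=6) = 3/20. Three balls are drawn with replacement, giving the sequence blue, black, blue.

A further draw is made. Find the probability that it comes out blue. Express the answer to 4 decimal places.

0.5782

Under each hypothesis, the probability of the observed sequence is: P(data | r = 1) = (6/7)(1/7)(6/7) = 0.10496; P(data | r = 2) = (5/7)(2/7)(5/7) = 0.14577; P(data | r = 3) = (4/7)(3/7)(4/7) = 0.13994; P(data | r = 4) = (3/7)(4/7)(3/7) = 0.10496; P(data | r = 5) = (2/7)(5/7)(2/7) = 0.058309; P(data | r = 6) = (1/7)(6/7)(1/7) = 0.017493.
The prior-weighted likelihoods are 1/5 · 0.10496 = 0.020991, 1/10 · 0.14577 = 0.014577, 3/20 · 0.13994 = 0.020991, 1/5 · 0.10496 = 0.020991, 1/5 · 0.058309 = 0.011662, 3/20 · 0.017493 = 0.0026239; summing to 0.091837.
The posterior is then P(r = 1 | data) = 0.22857, P(r = 2 | data) = 0.15873, P(r = 3 | data) = 0.22857, P(r = 4 | data) = 0.22857, P(r = 5 | data) = 0.12698, P(r = 6 | data) = 0.028571.
The predictive probability is P(blue next | data) = (6/7)(0.22857) + (5/7)(0.15873) + (4/7)(0.22857) + (3/7)(0.22857) + (2/7)(0.12698) + (1/7)(0.028571) = 0.57823.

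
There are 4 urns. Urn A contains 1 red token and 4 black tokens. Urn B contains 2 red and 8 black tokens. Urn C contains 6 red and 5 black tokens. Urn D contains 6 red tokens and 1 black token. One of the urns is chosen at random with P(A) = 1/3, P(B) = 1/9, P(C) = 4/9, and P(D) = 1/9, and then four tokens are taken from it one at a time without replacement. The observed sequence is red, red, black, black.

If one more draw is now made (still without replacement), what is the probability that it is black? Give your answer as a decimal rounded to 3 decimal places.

0.468

Under each hypothesis, the probability of the observed sequence is: P(data | urn A) = (1/5)(0/4) = 0; P(data | urn B) = (2/10)(1/9)(8/8)(7/7) = 0.022222; P(data | urn C) = (6/11)(5/10)(5/9)(4/8) = 0.075758; P(data | urn D) = (6/7)(5/6)(1/5)(0/4) = 0.
Multiplying each by its prior: 1/3 · 0 = 0, 1/9 · 0.022222 = 0.0024691, 4/9 · 0.075758 = 0.03367, 1/9 · 0 = 0; these sum to 0.036139.
Dividing through by the total gives posterior P(urn A | data) = 0, P(urn B | data) = 0.068323, P(urn C | data) = 0.93168, P(urn D | data) = 0.
So P(black next | data) = Σ P(black next | H) P(H | data) = (1)(0.068323) + (3/7)(0.93168) = 0.46761.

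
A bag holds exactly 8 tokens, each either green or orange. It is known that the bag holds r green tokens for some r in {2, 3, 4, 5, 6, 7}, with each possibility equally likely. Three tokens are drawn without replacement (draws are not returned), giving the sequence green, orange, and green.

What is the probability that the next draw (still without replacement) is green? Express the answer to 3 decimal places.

The likelihood of the observed sequence under each hypothesis: P(data | r = 2) = (2/8)(6/7)(1/6) = 1/28; P(data | r = 3) = (3/8)(5/7)(2/6) = 5/56; P(data | r = 4) = (4/8)(4/7)(3/6) = 1/7; P(data | r = 5) = (5/8)(3/7)(4/6) = 5/28; P(data | r = 6) = (6/8)(2/7)(5/6) = 5/28; P(data | r = 7) = (7/8)(1/7)(6/6) = 1/8.
The prior-weighted likelihoods are 1/6 · 1/28 = 1/168, 1/6 · 5/56 = 5/336, 1/6 · 1/7 = 1/42, 1/6 · 5/28 = 5/168, 1/6 · 5/28 = 5/168, 1/6 · 1/8 = 1/48; summing to 1/8.
The posterior is then P(r = 2 | data) = 1/21, P(r = 3 | data) = 5/42, P(r = 4 | data) = 4/21, P(r = 5 | data) = 5/21, P(r = 6 | data) = 5/21, P(r = 7 | data) = 1/6.
So P(green next | data) = Σ P(green next | H) P(H | data) = (0)(1/21) + (1/5)(5/42) + (2/5)(4/21) + (3/5)(5/21) + (4/5)(5/21) + (1)(1/6) = 3/5.

0.600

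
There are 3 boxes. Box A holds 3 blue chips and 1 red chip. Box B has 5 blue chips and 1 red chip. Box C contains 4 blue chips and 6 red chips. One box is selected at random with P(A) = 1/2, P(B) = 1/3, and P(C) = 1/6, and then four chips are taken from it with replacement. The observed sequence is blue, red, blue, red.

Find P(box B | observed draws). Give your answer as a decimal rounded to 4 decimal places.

0.1913

Compute the likelihood of the observed sequence for each case: P(data | box A) = (3/4)(1/4)(3/4)(1/4) = 0.035156; P(data | box B) = (5/6)(1/6)(5/6)(1/6) = 0.01929; P(data | box C) = (4/10)(6/10)(4/10)(6/10) = 0.0576.
Weighting by the prior gives 1/2 · 0.035156 = 0.017578, 1/3 · 0.01929 = 0.00643, 1/6 · 0.0576 = 0.0096; summing to 0.033608.
Therefore the posterior P(box B | data) = (0.00643) / (0.033608) = 0.19132.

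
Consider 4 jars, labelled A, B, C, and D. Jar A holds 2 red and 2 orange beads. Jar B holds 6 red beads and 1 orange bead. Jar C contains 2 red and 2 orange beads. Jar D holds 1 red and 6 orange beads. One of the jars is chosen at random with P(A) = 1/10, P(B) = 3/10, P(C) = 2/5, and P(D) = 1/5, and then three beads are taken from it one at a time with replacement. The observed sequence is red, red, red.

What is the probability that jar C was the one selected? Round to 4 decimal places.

0.1984

Compute the likelihood of the observed sequence for each case: P(data | jar A) = (2/4)(2/4)(2/4) = 0.125; P(data | jar B) = (6/7)(6/7)(6/7) = 0.62974; P(data | jar C) = (2/4)(2/4)(2/4) = 0.125; P(data | jar D) = (1/7)(1/7)(1/7) = 0.0029155.
The prior-weighted likelihoods are 1/10 · 0.125 = 0.0125, 3/10 · 0.62974 = 0.18892, 2/5 · 0.125 = 0.05, 1/5 · 0.0029155 = 0.00058309; with total 0.252.
So P(jar C | data) = (0.05) / (0.252) = 0.19841.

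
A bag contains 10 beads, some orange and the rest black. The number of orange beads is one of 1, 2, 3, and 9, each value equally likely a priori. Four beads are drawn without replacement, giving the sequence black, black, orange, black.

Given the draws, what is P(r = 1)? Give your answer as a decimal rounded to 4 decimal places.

0.2791

Under each hypothesis, the probability of the observed sequence is: P(data | r = 1) = (9/10)(8/9)(1/8)(7/7) = 1/10; P(data | r = 2) = (8/10)(7/9)(2/8)(6/7) = 2/15; P(data | r = 3) = (7/10)(6/9)(3/8)(5/7) = 1/8; P(data | r = 9) = (1/10)(0/9) = 0.
Multiplying each by its prior: 1/4 · 1/10 = 1/40, 1/4 · 2/15 = 1/30, 1/4 · 1/8 = 1/32, 1/4 · 0 = 0; summing to 43/480.
Hence P(r = 1 | data) = (1/40) / (43/480) = 12/43.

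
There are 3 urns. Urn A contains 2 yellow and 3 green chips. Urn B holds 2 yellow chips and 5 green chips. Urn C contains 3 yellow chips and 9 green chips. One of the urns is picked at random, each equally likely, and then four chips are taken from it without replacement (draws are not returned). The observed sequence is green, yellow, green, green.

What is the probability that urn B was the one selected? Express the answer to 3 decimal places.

Compute the likelihood of the observed sequence for each case: P(data | urn A) = (3/5)(2/4)(2/3)(1/2) = 1/10; P(data | urn B) = (5/7)(2/6)(4/5)(3/4) = 1/7; P(data | urn C) = (9/12)(3/11)(8/10)(7/9) = 7/55.
Weighting by the prior gives 1/3 · 1/10 = 1/30, 1/3 · 1/7 = 1/21, 1/3 · 7/55 = 7/165; with total 19/154.
Therefore the posterior P(urn B | data) = (1/21) / (19/154) = 22/57.

0.386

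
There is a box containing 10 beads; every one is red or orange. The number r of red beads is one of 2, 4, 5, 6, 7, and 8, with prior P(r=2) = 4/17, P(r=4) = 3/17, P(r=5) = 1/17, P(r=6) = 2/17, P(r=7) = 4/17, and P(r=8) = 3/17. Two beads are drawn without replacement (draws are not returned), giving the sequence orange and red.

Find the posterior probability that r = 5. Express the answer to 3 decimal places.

Compute the likelihood of the observed sequence for each case: P(data | r = 2) = (8/10)(2/9) = 0.17778; P(data | r = 4) = (6/10)(4/9) = 0.26667; P(data | r = 5) = (5/10)(5/9) = 0.27778; P(data | r = 6) = (4/10)(6/9) = 0.26667; P(data | r = 7) = (3/10)(7/9) = 0.23333; P(data | r = 8) = (2/10)(8/9) = 0.17778.
The prior-weighted likelihoods are 4/17 · 0.17778 = 0.04183, 3/17 · 0.26667 = 0.047059, 1/17 · 0.27778 = 0.01634, 2/17 · 0.26667 = 0.031373, 4/17 · 0.23333 = 0.054902, 3/17 · 0.17778 = 0.031373; summing to 0.22288.
Hence P(r = 5 | data) = (0.01634) / (0.22288) = 0.073314.

0.073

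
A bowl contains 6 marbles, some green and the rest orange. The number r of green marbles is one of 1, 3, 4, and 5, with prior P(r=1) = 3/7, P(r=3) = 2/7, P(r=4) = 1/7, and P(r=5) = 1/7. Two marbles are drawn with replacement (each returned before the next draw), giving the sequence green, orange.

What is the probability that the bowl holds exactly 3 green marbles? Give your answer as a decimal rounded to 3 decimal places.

For each hypothesis, P(data | H) works out to: P(data | r = 1) = (1/6)(5/6) = 5/36; P(data | r = 3) = (3/6)(3/6) = 1/4; P(data | r = 4) = (4/6)(2/6) = 2/9; P(data | r = 5) = (5/6)(1/6) = 5/36.
The prior-weighted likelihoods are 3/7 · 5/36 = 5/84, 2/7 · 1/4 = 1/14, 1/7 · 2/9 = 2/63, 1/7 · 5/36 = 5/252; with total 23/126.
By Bayes' rule, P(r = 3 | data) = (1/14) / (23/126) = 9/23.

0.391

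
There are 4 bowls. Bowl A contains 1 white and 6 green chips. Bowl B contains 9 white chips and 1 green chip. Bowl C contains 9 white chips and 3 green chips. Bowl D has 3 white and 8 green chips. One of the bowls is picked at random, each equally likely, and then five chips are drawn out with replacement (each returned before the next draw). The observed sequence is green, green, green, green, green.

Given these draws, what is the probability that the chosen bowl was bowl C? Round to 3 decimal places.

The likelihood of the observed sequence under each hypothesis: P(data | bowl A) = (6/7)(6/7)(6/7)(6/7)(6/7) = 0.46266; P(data | bowl B) = (1/10)(1/10)(1/10)(1/10)(1/10) = 1e-05; P(data | bowl C) = (3/12)(3/12)(3/12)(3/12)(3/12) = 0.00097656; P(data | bowl D) = (8/11)(8/11)(8/11)(8/11)(8/11) = 0.20346.
The prior-weighted likelihoods are 1/4 · 0.46266 = 0.11567, 1/4 · 1e-05 = 2.5e-06, 1/4 · 0.00097656 = 0.00024414, 1/4 · 0.20346 = 0.050866; with total 0.16678.
Hence P(bowl C | data) = (0.00024414) / (0.16678) = 0.0014639.

0.001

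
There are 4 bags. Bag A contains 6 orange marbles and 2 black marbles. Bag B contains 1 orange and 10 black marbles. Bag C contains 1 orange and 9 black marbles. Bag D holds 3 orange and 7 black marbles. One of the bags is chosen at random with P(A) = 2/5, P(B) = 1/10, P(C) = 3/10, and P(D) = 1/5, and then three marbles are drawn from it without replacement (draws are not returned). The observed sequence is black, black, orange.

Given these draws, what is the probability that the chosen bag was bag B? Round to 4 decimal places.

Compute the likelihood of the observed sequence for each case: P(data | bag A) = (2/8)(1/7)(6/6) = 0.035714; P(data | bag B) = (10/11)(9/10)(1/9) = 0.090909; P(data | bag C) = (9/10)(8/9)(1/8) = 0.1; P(data | bag D) = (7/10)(6/9)(3/8) = 0.175.
The prior-weighted likelihoods are 2/5 · 0.035714 = 0.014286, 1/10 · 0.090909 = 0.0090909, 3/10 · 0.1 = 0.03, 1/5 · 0.175 = 0.035; summing to 0.088377.
By Bayes' rule, P(bag B | data) = (0.0090909) / (0.088377) = 0.10287.

0.1029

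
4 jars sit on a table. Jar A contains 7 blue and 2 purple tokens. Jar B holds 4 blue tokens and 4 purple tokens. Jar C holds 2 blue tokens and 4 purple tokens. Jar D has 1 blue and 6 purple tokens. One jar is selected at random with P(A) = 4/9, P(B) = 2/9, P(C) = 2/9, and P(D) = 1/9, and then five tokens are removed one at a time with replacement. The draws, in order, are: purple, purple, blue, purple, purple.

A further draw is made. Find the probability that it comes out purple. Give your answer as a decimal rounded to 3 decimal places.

0.670

The likelihood of the observed sequence under each hypothesis: P(data | jar A) = (2/9)(2/9)(7/9)(2/9)(2/9) = 0.0018967; P(data | jar B) = (4/8)(4/8)(4/8)(4/8)(4/8) = 0.03125; P(data | jar C) = (4/6)(4/6)(2/6)(4/6)(4/6) = 0.065844; P(data | jar D) = (6/7)(6/7)(1/7)(6/7)(6/7) = 0.077111.
The prior-weighted likelihoods are 4/9 · 0.0018967 = 0.00084299, 2/9 · 0.03125 = 0.0069444, 2/9 · 0.065844 = 0.014632, 1/9 · 0.077111 = 0.0085679; summing to 0.030987.
Normalising, the posterior is P(jar A | data) = 0.027204, P(jar B | data) = 0.22411, P(jar C | data) = 0.47219, P(jar D | data) = 0.2765.
Averaging over the posterior, P(purple next | data) = (2/9)(0.027204) + (1/2)(0.22411) + (2/3)(0.47219) + (6/7)(0.2765) = 0.66989.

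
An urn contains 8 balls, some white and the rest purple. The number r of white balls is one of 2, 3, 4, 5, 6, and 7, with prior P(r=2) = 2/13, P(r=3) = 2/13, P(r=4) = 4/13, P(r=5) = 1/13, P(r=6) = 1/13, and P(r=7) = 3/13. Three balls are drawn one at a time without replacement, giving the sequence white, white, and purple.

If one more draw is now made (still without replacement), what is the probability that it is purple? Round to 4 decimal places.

For each hypothesis, P(data | H) works out to: P(data | r = 2) = (2/8)(1/7)(6/6) = 1/28; P(data | r = 3) = (3/8)(2/7)(5/6) = 5/56; P(data | r = 4) = (4/8)(3/7)(4/6) = 1/7; P(data | r = 5) = (5/8)(4/7)(3/6) = 5/28; P(data | r = 6) = (6/8)(5/7)(2/6) = 5/28; P(data | r = 7) = (7/8)(6/7)(1/6) = 1/8.
Multiplying each by its prior: 2/13 · 1/28 = 1/182, 2/13 · 5/56 = 5/364, 4/13 · 1/7 = 4/91, 1/13 · 5/28 = 5/364, 1/13 · 5/28 = 5/364, 3/13 · 1/8 = 3/104; summing to 87/728.
The posterior is then P(r = 2 | data) = 4/87, P(r = 3 | data) = 10/87, P(r = 4 | data) = 32/87, P(r = 5 | data) = 10/87, P(r = 6 | data) = 10/87, P(r = 7 | data) = 7/29.
Averaging over the posterior, P(purple next | data) = (1)(4/87) + (4/5)(10/87) + (3/5)(32/87) + (2/5)(10/87) + (1/5)(10/87) + (0)(7/29) = 62/145.

0.4276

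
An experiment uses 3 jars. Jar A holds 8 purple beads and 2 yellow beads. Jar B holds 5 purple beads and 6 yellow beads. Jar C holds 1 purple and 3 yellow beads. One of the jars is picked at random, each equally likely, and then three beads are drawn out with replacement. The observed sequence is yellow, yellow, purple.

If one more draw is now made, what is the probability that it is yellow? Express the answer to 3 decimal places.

Under each hypothesis, the probability of the observed sequence is: P(data | jar A) = (2/10)(2/10)(8/10) = 0.032; P(data | jar B) = (6/11)(6/11)(5/11) = 0.13524; P(data | jar C) = (3/4)(3/4)(1/4) = 0.14062.
Multiplying each by its prior: 1/3 · 0.032 = 0.010667, 1/3 · 0.13524 = 0.045079, 1/3 · 0.14062 = 0.046875; with total 0.10262.
Dividing through by the total gives posterior P(jar A | data) = 0.10394, P(jar B | data) = 0.43928, P(jar C | data) = 0.45678.
The predictive probability is P(yellow next | data) = (1/5)(0.10394) + (6/11)(0.43928) + (3/4)(0.45678) = 0.60298.

0.603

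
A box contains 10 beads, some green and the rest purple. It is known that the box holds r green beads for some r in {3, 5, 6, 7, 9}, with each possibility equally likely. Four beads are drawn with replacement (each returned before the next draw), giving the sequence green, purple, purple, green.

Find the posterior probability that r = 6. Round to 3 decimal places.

0.266

Compute the likelihood of the observed sequence for each case: P(data | r = 3) = (3/10)(7/10)(7/10)(3/10) = 0.0441; P(data | r = 5) = (5/10)(5/10)(5/10)(5/10) = 0.0625; P(data | r = 6) = (6/10)(4/10)(4/10)(6/10) = 0.0576; P(data | r = 7) = (7/10)(3/10)(3/10)(7/10) = 0.0441; P(data | r = 9) = (9/10)(1/10)(1/10)(9/10) = 0.0081.
Weighting by the prior gives 1/5 · 0.0441 = 0.00882, 1/5 · 0.0625 = 0.0125, 1/5 · 0.0576 = 0.01152, 1/5 · 0.0441 = 0.00882, 1/5 · 0.0081 = 0.00162; these sum to 0.04328.
Therefore the posterior P(r = 6 | data) = (0.01152) / (0.04328) = 0.26617.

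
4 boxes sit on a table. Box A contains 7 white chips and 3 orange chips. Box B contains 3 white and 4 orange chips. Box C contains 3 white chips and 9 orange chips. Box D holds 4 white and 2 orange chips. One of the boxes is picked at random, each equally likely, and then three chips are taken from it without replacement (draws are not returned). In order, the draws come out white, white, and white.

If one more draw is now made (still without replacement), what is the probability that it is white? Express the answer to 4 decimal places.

For each hypothesis, P(data | H) works out to: P(data | box A) = (7/10)(6/9)(5/8) = 0.29167; P(data | box B) = (3/7)(2/6)(1/5) = 0.028571; P(data | box C) = (3/12)(2/11)(1/10) = 0.0045455; P(data | box D) = (4/6)(3/5)(2/4) = 0.2.
The prior-weighted likelihoods are 1/4 · 0.29167 = 0.072917, 1/4 · 0.028571 = 0.0071429, 1/4 · 0.0045455 = 0.0011364, 1/4 · 0.2 = 0.05; with total 0.1312.
Dividing through by the total gives posterior P(box A | data) = 0.55578, P(box B | data) = 0.054444, P(box C | data) = 0.0086616, P(box D | data) = 0.38111.
The predictive probability is P(white next | data) = (4/7)(0.55578) + (0)(0.054444) + (0)(0.0086616) + (1/3)(0.38111) = 0.44463.

0.4446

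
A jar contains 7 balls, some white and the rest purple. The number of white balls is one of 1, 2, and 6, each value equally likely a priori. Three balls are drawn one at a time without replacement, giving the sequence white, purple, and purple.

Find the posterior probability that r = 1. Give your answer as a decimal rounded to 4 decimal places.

Compute the likelihood of the observed sequence for each case: P(data | r = 1) = (1/7)(6/6)(5/5) = 1/7; P(data | r = 2) = (2/7)(5/6)(4/5) = 4/21; P(data | r = 6) = (6/7)(1/6)(0/5) = 0.
Multiplying each by its prior: 1/3 · 1/7 = 1/21, 1/3 · 4/21 = 4/63, 1/3 · 0 = 0; with total 1/9.
Hence P(r = 1 | data) = (1/21) / (1/9) = 3/7.

0.4286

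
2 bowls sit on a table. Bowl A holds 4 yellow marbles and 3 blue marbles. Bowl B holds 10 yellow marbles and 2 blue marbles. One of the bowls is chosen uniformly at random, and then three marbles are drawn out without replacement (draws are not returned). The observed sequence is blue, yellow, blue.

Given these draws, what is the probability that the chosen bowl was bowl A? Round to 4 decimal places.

Compute the likelihood of the observed sequence for each case: P(data | bowl A) = (3/7)(4/6)(2/5) = 0.11429; P(data | bowl B) = (2/12)(10/11)(1/10) = 0.015152.
The prior-weighted likelihoods are 1/2 · 0.11429 = 0.057143, 1/2 · 0.015152 = 0.0075758; these sum to 0.064719.
Hence P(bowl A | data) = (0.057143) / (0.064719) = 0.88294.

0.8829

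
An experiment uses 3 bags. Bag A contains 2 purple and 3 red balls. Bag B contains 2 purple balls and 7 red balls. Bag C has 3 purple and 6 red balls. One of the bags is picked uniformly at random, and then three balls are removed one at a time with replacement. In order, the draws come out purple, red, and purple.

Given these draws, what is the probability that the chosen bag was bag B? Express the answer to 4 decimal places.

0.1842

For each hypothesis, P(data | H) works out to: P(data | bag A) = (2/5)(3/5)(2/5) = 0.096; P(data | bag B) = (2/9)(7/9)(2/9) = 0.038409; P(data | bag C) = (3/9)(6/9)(3/9) = 0.074074.
Weighting by the prior gives 1/3 · 0.096 = 0.032, 1/3 · 0.038409 = 0.012803, 1/3 · 0.074074 = 0.024691; with total 0.069494.
By Bayes' rule, P(bag B | data) = (0.012803) / (0.069494) = 0.18423.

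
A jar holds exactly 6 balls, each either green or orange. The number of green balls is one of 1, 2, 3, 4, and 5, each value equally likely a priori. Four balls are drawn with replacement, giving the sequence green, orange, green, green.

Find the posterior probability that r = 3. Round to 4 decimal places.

0.2183

The likelihood of the observed sequence under each hypothesis: P(data | r = 1) = (1/6)(5/6)(1/6)(1/6) = 0.003858; P(data | r = 2) = (2/6)(4/6)(2/6)(2/6) = 0.024691; P(data | r = 3) = (3/6)(3/6)(3/6)(3/6) = 0.0625; P(data | r = 4) = (4/6)(2/6)(4/6)(4/6) = 0.098765; P(data | r = 5) = (5/6)(1/6)(5/6)(5/6) = 0.096451.
The prior-weighted likelihoods are 1/5 · 0.003858 = 0.0007716, 1/5 · 0.024691 = 0.0049383, 1/5 · 0.0625 = 0.0125, 1/5 · 0.098765 = 0.019753, 1/5 · 0.096451 = 0.01929; these sum to 0.057253.
Therefore the posterior P(r = 3 | data) = (0.0125) / (0.057253) = 0.21833.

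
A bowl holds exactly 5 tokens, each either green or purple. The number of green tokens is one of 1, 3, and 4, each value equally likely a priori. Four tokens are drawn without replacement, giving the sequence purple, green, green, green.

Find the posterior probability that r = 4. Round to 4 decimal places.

The likelihood of the observed sequence under each hypothesis: P(data | r = 1) = (4/5)(1/4)(0/3) = 0; P(data | r = 3) = (2/5)(3/4)(2/3)(1/2) = 1/10; P(data | r = 4) = (1/5)(4/4)(3/3)(2/2) = 1/5.
Multiplying each by its prior: 1/3 · 0 = 0, 1/3 · 1/10 = 1/30, 1/3 · 1/5 = 1/15; summing to 1/10.
So P(r = 4 | data) = (1/15) / (1/10) = 2/3.

0.6667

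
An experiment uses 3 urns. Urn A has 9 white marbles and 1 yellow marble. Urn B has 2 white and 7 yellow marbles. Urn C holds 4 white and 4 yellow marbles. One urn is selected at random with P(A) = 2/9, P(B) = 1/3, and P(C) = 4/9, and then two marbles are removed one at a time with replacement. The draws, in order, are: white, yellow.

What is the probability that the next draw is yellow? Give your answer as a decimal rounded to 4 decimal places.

For each hypothesis, P(data | H) works out to: P(data | urn A) = (9/10)(1/10) = 0.09; P(data | urn B) = (2/9)(7/9) = 0.17284; P(data | urn C) = (4/8)(4/8) = 0.25.
The prior-weighted likelihoods are 2/9 · 0.09 = 0.02, 1/3 · 0.17284 = 0.057613, 4/9 · 0.25 = 0.11111; with total 0.18872.
Normalising, the posterior is P(urn A | data) = 0.10597, P(urn B | data) = 0.30528, P(urn C | data) = 0.58875.
Averaging over the posterior, P(yellow next | data) = (1/10)(0.10597) + (7/9)(0.30528) + (1/2)(0.58875) = 0.54241.

0.5424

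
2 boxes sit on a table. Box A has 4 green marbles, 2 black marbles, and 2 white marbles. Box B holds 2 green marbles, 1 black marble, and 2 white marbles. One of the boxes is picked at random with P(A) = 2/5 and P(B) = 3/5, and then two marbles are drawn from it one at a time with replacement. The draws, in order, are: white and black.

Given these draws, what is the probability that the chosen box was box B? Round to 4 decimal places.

0.6575

Compute the likelihood of the observed sequence for each case: P(data | box A) = (2/8)(2/8) = 1/16; P(data | box B) = (2/5)(1/5) = 2/25.
Multiplying each by its prior: 2/5 · 1/16 = 1/40, 3/5 · 2/25 = 6/125; these sum to 73/1000.
Hence P(box B | data) = (6/125) / (73/1000) = 48/73.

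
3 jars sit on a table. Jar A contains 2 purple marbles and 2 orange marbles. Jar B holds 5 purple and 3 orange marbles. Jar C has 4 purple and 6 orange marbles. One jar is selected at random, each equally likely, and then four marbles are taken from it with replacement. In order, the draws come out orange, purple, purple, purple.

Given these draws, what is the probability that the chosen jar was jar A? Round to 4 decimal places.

0.3248

Under each hypothesis, the probability of the observed sequence is: P(data | jar A) = (2/4)(2/4)(2/4)(2/4) = 0.0625; P(data | jar B) = (3/8)(5/8)(5/8)(5/8) = 0.091553; P(data | jar C) = (6/10)(4/10)(4/10)(4/10) = 0.0384.
Multiplying each by its prior: 1/3 · 0.0625 = 0.020833, 1/3 · 0.091553 = 0.030518, 1/3 · 0.0384 = 0.0128; these sum to 0.064151.
Therefore the posterior P(jar A | data) = (0.020833) / (0.064151) = 0.32476.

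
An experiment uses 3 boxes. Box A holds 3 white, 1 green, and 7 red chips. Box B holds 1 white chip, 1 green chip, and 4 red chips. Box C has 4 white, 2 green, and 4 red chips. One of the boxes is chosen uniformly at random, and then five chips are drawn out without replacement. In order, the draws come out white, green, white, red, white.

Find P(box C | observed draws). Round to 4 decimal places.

0.8934

For each hypothesis, P(data | H) works out to: P(data | box A) = (3/11)(1/10)(2/9)(7/8)(1/7) = 0.00075758; P(data | box B) = (1/6)(1/5)(0/4) = 0; P(data | box C) = (4/10)(2/9)(3/8)(4/7)(2/6) = 0.0063492.
The prior-weighted likelihoods are 1/3 · 0.00075758 = 0.00025253, 1/3 · 0 = 0, 1/3 · 0.0063492 = 0.0021164; with total 0.0023689.
By Bayes' rule, P(box C | data) = (0.0021164) / (0.0023689) = 0.8934.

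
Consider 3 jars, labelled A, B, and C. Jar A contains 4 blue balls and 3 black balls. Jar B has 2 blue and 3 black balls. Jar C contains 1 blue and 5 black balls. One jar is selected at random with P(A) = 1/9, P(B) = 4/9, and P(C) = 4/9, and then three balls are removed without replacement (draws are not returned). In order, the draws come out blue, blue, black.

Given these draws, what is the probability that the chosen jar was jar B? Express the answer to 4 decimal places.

0.7000

The likelihood of the observed sequence under each hypothesis: P(data | jar A) = (4/7)(3/6)(3/5) = 6/35; P(data | jar B) = (2/5)(1/4)(3/3) = 1/10; P(data | jar C) = (1/6)(0/5) = 0.
Multiplying each by its prior: 1/9 · 6/35 = 2/105, 4/9 · 1/10 = 2/45, 4/9 · 0 = 0; with total 4/63.
Therefore the posterior P(jar B | data) = (2/45) / (4/63) = 7/10.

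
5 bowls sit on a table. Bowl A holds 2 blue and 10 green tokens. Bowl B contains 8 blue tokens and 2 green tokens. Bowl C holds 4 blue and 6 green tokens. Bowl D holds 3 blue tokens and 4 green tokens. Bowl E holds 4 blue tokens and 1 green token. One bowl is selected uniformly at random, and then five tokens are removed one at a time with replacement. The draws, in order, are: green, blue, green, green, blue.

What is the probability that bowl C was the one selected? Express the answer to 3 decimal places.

0.363

Compute the likelihood of the observed sequence for each case: P(data | bowl A) = (10/12)(2/12)(10/12)(10/12)(2/12) = 0.016075; P(data | bowl B) = (2/10)(8/10)(2/10)(2/10)(8/10) = 0.00512; P(data | bowl C) = (6/10)(4/10)(6/10)(6/10)(4/10) = 0.03456; P(data | bowl D) = (4/7)(3/7)(4/7)(4/7)(3/7) = 0.034271; P(data | bowl E) = (1/5)(4/5)(1/5)(1/5)(4/5) = 0.00512.
Multiplying each by its prior: 1/5 · 0.016075 = 0.003215, 1/5 · 0.00512 = 0.001024, 1/5 · 0.03456 = 0.006912, 1/5 · 0.034271 = 0.0068543, 1/5 · 0.00512 = 0.001024; these sum to 0.019029.
By Bayes' rule, P(bowl C | data) = (0.006912) / (0.019029) = 0.36323.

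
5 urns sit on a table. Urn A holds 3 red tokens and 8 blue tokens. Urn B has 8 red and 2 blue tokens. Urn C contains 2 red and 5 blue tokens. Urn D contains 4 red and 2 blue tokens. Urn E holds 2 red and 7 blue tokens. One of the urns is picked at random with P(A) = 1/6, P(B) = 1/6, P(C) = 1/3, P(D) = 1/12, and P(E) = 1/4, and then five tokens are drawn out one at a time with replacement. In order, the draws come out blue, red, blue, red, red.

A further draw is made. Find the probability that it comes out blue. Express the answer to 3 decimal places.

0.517

The likelihood of the observed sequence under each hypothesis: P(data | urn A) = (8/11)(3/11)(8/11)(3/11)(3/11) = 0.01073; P(data | urn B) = (2/10)(8/10)(2/10)(8/10)(8/10) = 0.02048; P(data | urn C) = (5/7)(2/7)(5/7)(2/7)(2/7) = 0.0119; P(data | urn D) = (2/6)(4/6)(2/6)(4/6)(4/6) = 0.032922; P(data | urn E) = (7/9)(2/9)(7/9)(2/9)(2/9) = 0.0066386.
The prior-weighted likelihoods are 1/6 · 0.01073 = 0.0017883, 1/6 · 0.02048 = 0.0034133, 1/3 · 0.0119 = 0.0039666, 1/12 · 0.032922 = 0.0027435, 1/4 · 0.0066386 = 0.0016596; with total 0.013571.
Dividing through by the total gives posterior P(urn A | data) = 0.13177, P(urn B | data) = 0.25151, P(urn C | data) = 0.29228, P(urn D | data) = 0.20215, P(urn E | data) = 0.12229.
The predictive probability is P(blue next | data) = (8/11)(0.13177) + (1/5)(0.25151) + (5/7)(0.29228) + (1/3)(0.20215) + (7/9)(0.12229) = 0.5174.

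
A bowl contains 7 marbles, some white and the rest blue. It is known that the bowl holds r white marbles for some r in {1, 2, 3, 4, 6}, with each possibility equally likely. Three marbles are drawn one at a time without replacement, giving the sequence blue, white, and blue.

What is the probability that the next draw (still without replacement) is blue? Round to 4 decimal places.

0.6462

The likelihood of the observed sequence under each hypothesis: P(data | r = 1) = (6/7)(1/6)(5/5) = 1/7; P(data | r = 2) = (5/7)(2/6)(4/5) = 4/21; P(data | r = 3) = (4/7)(3/6)(3/5) = 6/35; P(data | r = 4) = (3/7)(4/6)(2/5) = 4/35; P(data | r = 6) = (1/7)(6/6)(0/5) = 0.
The prior-weighted likelihoods are 1/5 · 1/7 = 1/35, 1/5 · 4/21 = 4/105, 1/5 · 6/35 = 6/175, 1/5 · 4/35 = 4/175, 1/5 · 0 = 0; with total 13/105.
The posterior is then P(r = 1 | data) = 3/13, P(r = 2 | data) = 4/13, P(r = 3 | data) = 18/65, P(r = 4 | data) = 12/65, P(r = 6 | data) = 0.
Averaging over the posterior, P(blue next | data) = (1)(3/13) + (3/4)(4/13) + (1/2)(18/65) + (1/4)(12/65) = 42/65.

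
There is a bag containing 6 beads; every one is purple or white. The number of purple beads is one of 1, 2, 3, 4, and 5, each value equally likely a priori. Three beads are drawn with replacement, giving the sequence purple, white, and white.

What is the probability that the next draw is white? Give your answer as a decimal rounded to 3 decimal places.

0.589

Compute the likelihood of the observed sequence for each case: P(data | r = 1) = (1/6)(5/6)(5/6) = 25/216; P(data | r = 2) = (2/6)(4/6)(4/6) = 4/27; P(data | r = 3) = (3/6)(3/6)(3/6) = 1/8; P(data | r = 4) = (4/6)(2/6)(2/6) = 2/27; P(data | r = 5) = (5/6)(1/6)(1/6) = 5/216.
The prior-weighted likelihoods are 1/5 · 25/216 = 5/216, 1/5 · 4/27 = 4/135, 1/5 · 1/8 = 1/40, 1/5 · 2/27 = 2/135, 1/5 · 5/216 = 1/216; these sum to 7/72.
Dividing through by the total gives posterior P(r = 1 | data) = 5/21, P(r = 2 | data) = 32/105, P(r = 3 | data) = 9/35, P(r = 4 | data) = 16/105, P(r = 5 | data) = 1/21.
So P(white next | data) = Σ P(white next | H) P(H | data) = (5/6)(5/21) + (2/3)(32/105) + (1/2)(9/35) + (1/3)(16/105) + (1/6)(1/21) = 53/90.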